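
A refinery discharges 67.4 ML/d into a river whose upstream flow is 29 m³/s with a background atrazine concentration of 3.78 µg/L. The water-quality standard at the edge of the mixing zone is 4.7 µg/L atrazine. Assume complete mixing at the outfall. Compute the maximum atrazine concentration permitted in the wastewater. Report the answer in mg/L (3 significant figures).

0.0389 mg/L

67.4 ML/d = 0.7801 m³/s.
3.78 µg/L = 0.00378 mg/L.
4.7 µg/L = 0.0047 mg/L.
Mass balance: 0.0047·29.78 = 0.7801·Cₑ + 29·0.00378.
Cₑ = (0.14 − 0.1096) / 0.7801 = 0.0389 mg/L.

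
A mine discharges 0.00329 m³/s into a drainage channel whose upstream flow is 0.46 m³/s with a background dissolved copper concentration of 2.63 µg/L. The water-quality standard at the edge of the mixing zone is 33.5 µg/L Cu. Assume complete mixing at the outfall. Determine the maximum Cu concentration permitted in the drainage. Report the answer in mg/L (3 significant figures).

2.63 µg/L = 0.00263 mg/L.
33.5 µg/L = 0.0335 mg/L.
Mass balance: 0.0335·0.4633 = 0.00329·Cₑ + 0.46·0.00263.
Cₑ = (0.01552 − 0.00121) / 0.00329 = 4.35 mg/L.

4.35 mg/L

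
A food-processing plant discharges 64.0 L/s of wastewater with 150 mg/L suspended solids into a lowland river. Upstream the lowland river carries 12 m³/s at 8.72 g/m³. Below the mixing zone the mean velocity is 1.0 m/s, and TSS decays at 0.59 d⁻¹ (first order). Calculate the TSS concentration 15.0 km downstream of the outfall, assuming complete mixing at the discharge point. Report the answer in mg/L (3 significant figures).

8.55 mg/L

64.0 L/s = 0.064 m³/s.
After complete mixing, C₀ = (0.064·150 + 12·8.72) / 12.06 = 9.469 mg/L.
Travel time t = 1.5e+04 m / 1.0 m/s = 1.5e+04 s = 0.1736 d.
C = 9.469·exp(−0.59·0.1736) = 9.469·0.9026 = 8.548 mg/L.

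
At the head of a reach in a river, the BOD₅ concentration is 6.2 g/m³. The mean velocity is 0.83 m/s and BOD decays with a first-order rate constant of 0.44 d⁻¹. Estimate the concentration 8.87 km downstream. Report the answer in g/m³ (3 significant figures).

Travel time t = 8.87 km / 0.83 m/s = 8870/0.83 = 1.069e+04 s = 0.1237 d.
First-order decay: C = 6.2·exp(−0.44·0.1237) = 6.2·0.947 = 5.872 g/m³.

5.87 g/m³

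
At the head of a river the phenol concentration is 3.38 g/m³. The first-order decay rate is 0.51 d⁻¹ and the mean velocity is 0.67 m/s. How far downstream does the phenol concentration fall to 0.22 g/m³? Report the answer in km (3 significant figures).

From C = C₀·e^(−kt), t = ln(C₀/C)/k = ln(3.38/0.22)/0.51 = 2.732/0.51 = 5.357 d.
Distance = v·t = 0.67 m/s × 4.628e+05 s = 3.101e+05 m = 310.1 km.

310 km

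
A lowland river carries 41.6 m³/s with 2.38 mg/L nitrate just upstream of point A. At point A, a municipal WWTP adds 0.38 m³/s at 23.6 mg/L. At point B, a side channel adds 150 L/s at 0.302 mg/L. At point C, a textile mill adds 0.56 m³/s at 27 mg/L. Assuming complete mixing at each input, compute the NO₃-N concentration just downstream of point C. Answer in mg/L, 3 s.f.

2.88 mg/L

After input A: C = (41.6·2.38 + 0.38·23.6) / 41.98 = 2.572 mg/L.
150 L/s = 0.15 m³/s.
After input B: C = (41.98·2.572 + 0.15·0.302) / 42.13 = 2.564 mg/L.
After input C: C = (42.13·2.564 + 0.56·27) / 42.69 = 2.885 mg/L.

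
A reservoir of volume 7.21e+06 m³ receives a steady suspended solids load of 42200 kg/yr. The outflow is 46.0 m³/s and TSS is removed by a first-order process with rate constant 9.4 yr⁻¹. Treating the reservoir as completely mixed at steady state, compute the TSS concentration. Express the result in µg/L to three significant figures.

Outflow Q = 46.0 m³/s × 3.156e+07 s/yr = 1.452e+09 m³/yr.
Steady-state CSTR mass balance: W = Q·C + k·V·C, so C = W/(Q + kV).
Q + kV = 1.452e+09 + 9.4·7.21e+06 = 1.519e+09 m³/yr.
C = 42200/1.519e+09 = 2.777e-05 kg/m³ = 0.02777 mg/L = 27.77 µg/L.

27.8 µg/L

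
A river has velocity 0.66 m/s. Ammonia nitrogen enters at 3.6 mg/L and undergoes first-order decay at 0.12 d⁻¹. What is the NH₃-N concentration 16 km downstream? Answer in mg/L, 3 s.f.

Travel time t = 16 km / 0.66 m/s = 1.6e+04/0.66 = 2.424e+04 s = 0.2806 d.
First-order decay: C = 3.6·exp(−0.12·0.2806) = 3.6·0.9669 = 3.481 mg/L.

3.48 mg/L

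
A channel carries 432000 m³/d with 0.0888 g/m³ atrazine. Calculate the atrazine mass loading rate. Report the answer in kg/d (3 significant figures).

432000 m³/d = 5 m³/s.
Mass flux = Q·C = 5 m³/s × 0.0888 g/m³ = 0.444 g/s.
= 0.444 g/s × 86.4 = 38.36 kg/d.

38.4 kg/d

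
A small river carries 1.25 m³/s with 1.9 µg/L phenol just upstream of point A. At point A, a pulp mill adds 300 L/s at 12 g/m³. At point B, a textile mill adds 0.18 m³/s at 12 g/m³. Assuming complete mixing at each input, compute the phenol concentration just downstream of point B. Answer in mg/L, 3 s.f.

1.9 µg/L = 0.0019 mg/L.
300 L/s = 0.3 m³/s.
After input A: C = (1.25·0.0019 + 0.3·12) / 1.55 = 2.324 mg/L.
After input B: C = (1.55·2.324 + 0.18·12) / 1.73 = 3.331 mg/L.

3.33 mg/L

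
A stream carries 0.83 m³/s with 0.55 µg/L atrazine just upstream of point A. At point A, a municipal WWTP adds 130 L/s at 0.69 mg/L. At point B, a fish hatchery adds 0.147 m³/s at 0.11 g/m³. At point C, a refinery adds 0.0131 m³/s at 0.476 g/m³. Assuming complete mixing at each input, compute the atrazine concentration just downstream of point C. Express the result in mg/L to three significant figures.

0.55 µg/L = 0.00055 mg/L.
130 L/s = 0.13 m³/s.
After input A: C = (0.83·0.00055 + 0.13·0.69) / 0.96 = 0.09391 mg/L.
After input B: C = (0.96·0.09391 + 0.147·0.11) / 1.107 = 0.09605 mg/L.
After input C: C = (1.107·0.09605 + 0.0131·0.476) / 1.12 = 0.1005 mg/L.

0.100 mg/L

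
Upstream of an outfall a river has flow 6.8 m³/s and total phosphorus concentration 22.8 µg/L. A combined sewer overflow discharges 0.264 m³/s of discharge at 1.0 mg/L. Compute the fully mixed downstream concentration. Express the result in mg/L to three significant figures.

0.0593 mg/L

22.8 µg/L = 0.0228 mg/L.
Conservation of mass across the mixing zone: C = (0.264·1 + 6.8·0.0228) / (0.264 + 6.8) = 0.419/7.064 = 0.05932 mg/L.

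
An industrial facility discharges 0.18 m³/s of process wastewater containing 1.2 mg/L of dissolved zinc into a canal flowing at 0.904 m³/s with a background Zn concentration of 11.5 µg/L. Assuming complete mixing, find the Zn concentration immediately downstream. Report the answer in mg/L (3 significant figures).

11.5 µg/L = 0.0115 mg/L.
By mass balance at complete mixing, C = (0.18·1.2 + 0.904·0.0115) / (0.18 + 0.904) = 0.2264/1.084 = 0.2089 mg/L.

0.209 mg/L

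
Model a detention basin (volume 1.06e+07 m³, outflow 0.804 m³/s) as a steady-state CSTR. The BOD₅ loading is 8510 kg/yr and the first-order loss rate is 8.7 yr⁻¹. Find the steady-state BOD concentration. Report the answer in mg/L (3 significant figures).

0.0724 mg/L

Outflow Q = 0.804 m³/s × 3.156e+07 s/yr = 2.537e+07 m³/yr.
Steady-state CSTR mass balance: W = Q·C + k·V·C, so C = W/(Q + kV).
Q + kV = 2.537e+07 + 8.7·1.06e+07 = 1.176e+08 m³/yr.
C = 8510/1.176e+08 = 7.237e-05 kg/m³ = 0.07237 mg/L.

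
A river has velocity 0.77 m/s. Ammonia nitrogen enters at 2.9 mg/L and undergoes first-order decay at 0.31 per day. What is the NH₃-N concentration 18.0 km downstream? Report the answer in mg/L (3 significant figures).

Travel time t = 18.0 km / 0.77 m/s = 1.8e+04/0.77 = 2.338e+04 s = 0.2706 d.
First-order decay: C = 2.9·exp(−0.31·0.2706) = 2.9·0.9195 = 2.667 mg/L.

2.67 mg/L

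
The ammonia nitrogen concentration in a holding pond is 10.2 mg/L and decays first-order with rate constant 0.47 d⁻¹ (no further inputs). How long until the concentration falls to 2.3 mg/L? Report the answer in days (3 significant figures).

t = ln(C₀/C)/k = ln(10.2/2.3)/0.47 = 1.489/0.47 = 3.169 d.

3.17 d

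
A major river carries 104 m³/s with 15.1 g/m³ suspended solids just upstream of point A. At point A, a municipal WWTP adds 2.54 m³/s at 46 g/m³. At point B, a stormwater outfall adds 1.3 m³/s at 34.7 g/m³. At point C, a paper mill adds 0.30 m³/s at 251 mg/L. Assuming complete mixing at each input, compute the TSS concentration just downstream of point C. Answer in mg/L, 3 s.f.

After input A: C = (104·15.1 + 2.54·46) / 106.5 = 15.84 mg/L.
After input B: C = (106.5·15.84 + 1.3·34.7) / 107.8 = 16.06 mg/L.
After input C: C = (107.8·16.06 + 0.3·251) / 108.1 = 16.72 mg/L.

16.7 mg/L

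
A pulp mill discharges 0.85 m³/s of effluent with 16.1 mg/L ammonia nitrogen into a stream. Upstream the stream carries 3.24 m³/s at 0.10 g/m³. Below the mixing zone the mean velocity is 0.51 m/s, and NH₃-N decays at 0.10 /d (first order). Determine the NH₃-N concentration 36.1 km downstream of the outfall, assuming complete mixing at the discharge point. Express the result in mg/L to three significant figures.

After complete mixing, C₀ = (0.85·16.1 + 3.24·0.1) / 4.09 = 3.425 mg/L.
Travel time t = 3.61e+04 m / 0.51 m/s = 7.078e+04 s = 0.8193 d.
C = 3.425·exp(−0.10·0.8193) = 3.425·0.9213 = 3.156 mg/L.

3.16 mg/L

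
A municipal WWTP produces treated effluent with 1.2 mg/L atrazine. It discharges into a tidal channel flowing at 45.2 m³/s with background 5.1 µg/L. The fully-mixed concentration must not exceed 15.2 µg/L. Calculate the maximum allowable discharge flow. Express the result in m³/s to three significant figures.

0.385 m³/s

5.1 µg/L = 0.0051 mg/L.
15.2 µg/L = 0.0152 mg/L.
Mass balance at complete mixing: C_std·(Q_w + Q_r) = Q_w·C_e + Q_r·C_b.
Rearranging, Q_w = Q_r·(C_std − C_b)/(C_e − C_std) = 45.2·(0.0152 − 0.0051) / (1.2 − 0.0152) = 0.3853 m³/s.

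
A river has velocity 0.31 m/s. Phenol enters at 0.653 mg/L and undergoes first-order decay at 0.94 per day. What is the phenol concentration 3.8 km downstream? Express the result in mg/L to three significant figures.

0.571 mg/L

Travel time t = 3.8 km / 0.31 m/s = 3800/0.31 = 1.226e+04 s = 0.1419 d.
First-order decay: C = 0.653·exp(−0.94·0.1419) = 0.653·0.8751 = 0.5715 mg/L.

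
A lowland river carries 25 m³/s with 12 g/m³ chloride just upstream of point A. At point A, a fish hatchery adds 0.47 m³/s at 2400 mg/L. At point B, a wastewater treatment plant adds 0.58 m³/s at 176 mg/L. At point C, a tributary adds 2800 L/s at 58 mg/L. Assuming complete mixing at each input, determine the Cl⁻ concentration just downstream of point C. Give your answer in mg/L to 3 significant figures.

58.7 mg/L

After input A: C = (25·12 + 0.47·2400) / 25.47 = 56.07 mg/L.
After input B: C = (25.47·56.07 + 0.58·176) / 26.05 = 58.74 mg/L.
2800 L/s = 2.8 m³/s.
After input C: C = (26.05·58.74 + 2.8·58) / 28.85 = 58.66 mg/L.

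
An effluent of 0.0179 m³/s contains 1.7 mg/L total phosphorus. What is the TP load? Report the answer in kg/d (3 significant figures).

2.63 kg/d

Mass flux = Q·C = 0.0179 m³/s × 1.7 g/m³ = 0.03043 g/s.
= 0.03043 g/s × 86.4 = 2.629 kg/d.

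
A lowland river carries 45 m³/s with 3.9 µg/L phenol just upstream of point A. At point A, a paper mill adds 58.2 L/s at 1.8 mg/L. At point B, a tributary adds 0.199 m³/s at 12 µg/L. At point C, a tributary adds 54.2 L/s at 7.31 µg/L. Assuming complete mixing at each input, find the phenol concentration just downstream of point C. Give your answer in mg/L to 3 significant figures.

0.00625 mg/L

3.9 µg/L = 0.0039 mg/L.
58.2 L/s = 0.0582 m³/s.
After input A: C = (45·0.0039 + 0.0582·1.8) / 45.06 = 0.00622 mg/L.
12 µg/L = 0.012 mg/L.
After input B: C = (45.06·0.00622 + 0.199·0.012) / 45.26 = 0.006245 mg/L.
54.2 L/s = 0.0542 m³/s.
7.31 µg/L = 0.00731 mg/L.
After input C: C = (45.26·0.006245 + 0.0542·0.00731) / 45.31 = 0.006247 mg/L.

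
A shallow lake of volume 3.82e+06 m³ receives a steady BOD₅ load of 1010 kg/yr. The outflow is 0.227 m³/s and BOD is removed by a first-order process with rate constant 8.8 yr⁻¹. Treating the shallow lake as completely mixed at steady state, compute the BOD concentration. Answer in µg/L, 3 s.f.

Outflow Q = 0.227 m³/s × 3.156e+07 s/yr = 7.164e+06 m³/yr.
Steady-state CSTR mass balance: W = Q·C + k·V·C, so C = W/(Q + kV).
Q + kV = 7.164e+06 + 8.8·3.82e+06 = 4.078e+07 m³/yr.
C = 1010/4.078e+07 = 2.477e-05 kg/m³ = 0.02477 mg/L = 24.77 µg/L.

24.8 µg/L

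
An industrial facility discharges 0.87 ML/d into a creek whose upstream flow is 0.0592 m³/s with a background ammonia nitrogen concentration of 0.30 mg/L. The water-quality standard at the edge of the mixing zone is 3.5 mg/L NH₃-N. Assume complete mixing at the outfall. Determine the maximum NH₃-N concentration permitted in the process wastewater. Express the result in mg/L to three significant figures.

0.87 ML/d = 0.01007 m³/s.
Mass balance: 3.5·0.06927 = 0.01007·Cₑ + 0.0592·0.3.
Cₑ = (0.2424 − 0.01776) / 0.01007 = 22.31 mg/L.

22.3 mg/L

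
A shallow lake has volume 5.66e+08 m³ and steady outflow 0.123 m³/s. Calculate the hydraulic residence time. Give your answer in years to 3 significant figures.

Q = 0.123 m³/s × 3.156e+07 s/yr = 3.882e+06 m³/yr.
Hydraulic residence time τ = V/Q = 5.66e+08/3.882e+06 = 145.8 yr.

146 yr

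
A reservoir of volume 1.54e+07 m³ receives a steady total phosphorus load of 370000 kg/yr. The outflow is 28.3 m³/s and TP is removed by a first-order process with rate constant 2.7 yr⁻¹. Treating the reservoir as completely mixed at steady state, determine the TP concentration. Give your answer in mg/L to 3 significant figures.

Outflow Q = 28.3 m³/s × 3.156e+07 s/yr = 8.931e+08 m³/yr.
Steady-state CSTR mass balance: W = Q·C + k·V·C, so C = W/(Q + kV).
Q + kV = 8.931e+08 + 2.7·1.54e+07 = 9.347e+08 m³/yr.
C = 370000/9.347e+08 = 0.0003959 kg/m³ = 0.3959 mg/L.

0.396 mg/L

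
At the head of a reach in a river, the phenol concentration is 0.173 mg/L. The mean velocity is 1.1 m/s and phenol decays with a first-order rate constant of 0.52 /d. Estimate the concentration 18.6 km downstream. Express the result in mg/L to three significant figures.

0.156 mg/L

Travel time t = 18.6 km / 1.1 m/s = 1.86e+04/1.1 = 1.691e+04 s = 0.1957 d.
First-order decay: C = 0.173·exp(−0.52·0.1957) = 0.173·0.9032 = 0.1563 mg/L.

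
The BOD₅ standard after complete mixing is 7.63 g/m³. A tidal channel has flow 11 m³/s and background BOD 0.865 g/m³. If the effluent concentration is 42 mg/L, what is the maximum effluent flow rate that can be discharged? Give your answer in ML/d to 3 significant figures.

Mass balance at complete mixing: C_std·(Q_w + Q_r) = Q_w·C_e + Q_r·C_b.
Rearranging, Q_w = Q_r·(C_std − C_b)/(C_e − C_std) = 11·(7.63 − 0.865) / (42 − 7.63) = 2.165 m³/s.
= 187.1 ML/d.

187 ML/d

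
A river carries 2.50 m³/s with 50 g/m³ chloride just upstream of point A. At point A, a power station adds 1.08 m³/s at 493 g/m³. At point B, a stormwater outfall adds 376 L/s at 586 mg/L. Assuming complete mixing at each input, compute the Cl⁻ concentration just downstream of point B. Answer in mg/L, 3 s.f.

222 mg/L

After input A: C = (2.5·50 + 1.08·493) / 3.58 = 183.6 mg/L.
376 L/s = 0.376 m³/s.
After input B: C = (3.58·183.6 + 0.376·586) / 3.956 = 221.9 mg/L.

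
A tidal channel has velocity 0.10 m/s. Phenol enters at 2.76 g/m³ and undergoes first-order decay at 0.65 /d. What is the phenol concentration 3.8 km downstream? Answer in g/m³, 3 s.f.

2.07 g/m³

Travel time t = 3.8 km / 0.10 m/s = 3800/0.10 = 3.8e+04 s = 0.4398 d.
First-order decay: C = 2.76·exp(−0.65·0.4398) = 2.76·0.7514 = 2.074 g/m³.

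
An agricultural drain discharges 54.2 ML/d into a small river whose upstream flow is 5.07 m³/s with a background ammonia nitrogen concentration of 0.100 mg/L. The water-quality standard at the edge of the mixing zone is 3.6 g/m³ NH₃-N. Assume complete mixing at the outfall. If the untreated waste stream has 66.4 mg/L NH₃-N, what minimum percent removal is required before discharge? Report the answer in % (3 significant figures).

52.0 %

54.2 ML/d = 0.6273 m³/s.
Mass balance: 3.6·5.697 = 0.6273·Cₑ + 5.07·0.1.
Cₑ = (20.51 − 0.507) / 0.6273 = 31.89 mg/L.
Required removal = 1 − 31.89/66.4 = 51.98 %.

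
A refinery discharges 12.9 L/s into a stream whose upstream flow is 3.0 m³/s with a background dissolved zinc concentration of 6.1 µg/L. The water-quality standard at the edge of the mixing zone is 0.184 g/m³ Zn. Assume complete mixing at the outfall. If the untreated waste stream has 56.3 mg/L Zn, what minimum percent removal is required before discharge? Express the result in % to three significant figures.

26.2 %

12.9 L/s = 0.0129 m³/s.
6.1 µg/L = 0.0061 mg/L.
Mass balance: 0.184·3.013 = 0.0129·Cₑ + 3·0.0061.
Cₑ = (0.5544 − 0.0183) / 0.0129 = 41.56 mg/L.
Required removal = 1 − 41.56/56.3 = 26.19 %.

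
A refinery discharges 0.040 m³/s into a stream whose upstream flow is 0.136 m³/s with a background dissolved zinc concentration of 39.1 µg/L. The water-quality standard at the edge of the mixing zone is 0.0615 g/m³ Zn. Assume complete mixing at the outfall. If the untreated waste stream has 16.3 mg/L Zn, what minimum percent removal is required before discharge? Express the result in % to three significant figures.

39.1 µg/L = 0.0391 mg/L.
Mass balance: 0.0615·0.176 = 0.04·Cₑ + 0.136·0.0391.
Cₑ = (0.01082 − 0.005318) / 0.04 = 0.1377 mg/L.
Required removal = 1 − 0.1377/16.3 = 99.16 %.

99.2 %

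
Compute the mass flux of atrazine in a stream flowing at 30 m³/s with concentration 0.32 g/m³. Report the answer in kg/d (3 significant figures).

Mass flux = Q·C = 30 m³/s × 0.32 g/m³ = 9.6 g/s.
= 9.6 g/s × 86.4 = 829.4 kg/d.

829 kg/d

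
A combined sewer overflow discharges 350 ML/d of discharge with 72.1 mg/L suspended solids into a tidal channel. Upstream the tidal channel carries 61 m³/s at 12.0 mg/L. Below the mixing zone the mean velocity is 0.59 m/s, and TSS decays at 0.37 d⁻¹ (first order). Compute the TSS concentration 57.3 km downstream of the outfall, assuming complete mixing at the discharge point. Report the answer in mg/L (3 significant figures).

350 ML/d = 4.051 m³/s.
After complete mixing, C₀ = (4.051·72.1 + 61·12) / 65.05 = 15.74 mg/L.
Travel time t = 5.73e+04 m / 0.59 m/s = 9.712e+04 s = 1.124 d.
C = 15.74·exp(−0.37·1.124) = 15.74·0.6597 = 10.39 mg/L.

10.4 mg/L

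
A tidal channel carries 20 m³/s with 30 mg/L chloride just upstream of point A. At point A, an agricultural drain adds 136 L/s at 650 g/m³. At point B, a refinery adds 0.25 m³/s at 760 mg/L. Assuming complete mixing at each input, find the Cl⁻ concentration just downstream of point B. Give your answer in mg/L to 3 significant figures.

43.1 mg/L

136 L/s = 0.136 m³/s.
After input A: C = (20·30 + 0.136·650) / 20.14 = 34.19 mg/L.
After input B: C = (20.14·34.19 + 0.25·760) / 20.39 = 43.09 mg/L.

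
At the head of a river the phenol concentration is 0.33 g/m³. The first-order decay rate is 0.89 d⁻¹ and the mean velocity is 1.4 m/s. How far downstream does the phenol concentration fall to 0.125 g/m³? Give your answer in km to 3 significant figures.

132 km

From C = C₀·e^(−kt), t = ln(C₀/C)/k = ln(0.33/0.125)/0.89 = 0.9708/0.89 = 1.091 d.
Distance = v·t = 1.4 m/s × 9.424e+04 s = 1.319e+05 m = 131.9 km.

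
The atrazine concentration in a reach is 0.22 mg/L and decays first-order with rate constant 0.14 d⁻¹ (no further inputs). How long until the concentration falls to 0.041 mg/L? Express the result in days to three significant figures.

12.0 d

t = ln(C₀/C)/k = ln(0.22/0.041)/0.14 = 1.68/0.14 = 12 d.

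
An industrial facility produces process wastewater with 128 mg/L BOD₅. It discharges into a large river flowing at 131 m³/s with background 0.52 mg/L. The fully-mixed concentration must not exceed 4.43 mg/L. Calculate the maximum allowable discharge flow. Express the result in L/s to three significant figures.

4150 L/s

Mass balance at complete mixing: C_std·(Q_w + Q_r) = Q_w·C_e + Q_r·C_b.
Rearranging, Q_w = Q_r·(C_std − C_b)/(C_e − C_std) = 131·(4.43 − 0.52) / (128 − 4.43) = 4.145 m³/s.
= 4145 L/s.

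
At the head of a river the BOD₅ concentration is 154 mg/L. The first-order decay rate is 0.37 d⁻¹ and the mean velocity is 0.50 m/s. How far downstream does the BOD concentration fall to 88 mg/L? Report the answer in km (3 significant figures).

From C = C₀·e^(−kt), t = ln(C₀/C)/k = ln(154/88)/0.37 = 0.5596/0.37 = 1.512 d.
Distance = v·t = 0.50 m/s × 1.307e+05 s = 6.534e+04 m = 65.34 km.

65.3 km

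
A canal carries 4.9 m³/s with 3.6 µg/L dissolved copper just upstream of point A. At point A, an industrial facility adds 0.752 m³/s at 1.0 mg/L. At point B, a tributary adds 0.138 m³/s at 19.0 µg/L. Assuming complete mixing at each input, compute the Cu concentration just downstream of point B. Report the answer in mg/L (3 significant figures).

0.133 mg/L

3.6 µg/L = 0.0036 mg/L.
After input A: C = (4.9·0.0036 + 0.752·1) / 5.652 = 0.1362 mg/L.
19.0 µg/L = 0.019 mg/L.
After input B: C = (5.652·0.1362 + 0.138·0.019) / 5.79 = 0.1334 mg/L.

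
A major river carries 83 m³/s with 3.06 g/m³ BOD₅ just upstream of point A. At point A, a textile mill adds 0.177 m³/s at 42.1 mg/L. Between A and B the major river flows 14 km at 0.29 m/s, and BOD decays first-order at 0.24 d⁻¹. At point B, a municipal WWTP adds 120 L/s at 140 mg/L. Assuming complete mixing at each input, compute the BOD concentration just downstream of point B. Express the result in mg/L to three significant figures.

2.95 mg/L

After input A: C = (83·3.06 + 0.177·42.1) / 83.18 = 3.143 mg/L.
Over the 14 km reach to input B (t = 4.828e+04 s = 0.5587 d), decay gives C = 3.143·exp(−0.24·0.5587) = 2.749 mg/L.
120 L/s = 0.12 m³/s.
After input B: C = (83.18·2.749 + 0.12·140) / 83.3 = 2.946 mg/L.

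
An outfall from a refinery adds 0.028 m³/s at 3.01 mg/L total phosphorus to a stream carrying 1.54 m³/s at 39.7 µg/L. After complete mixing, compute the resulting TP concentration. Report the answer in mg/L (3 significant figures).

39.7 µg/L = 0.0397 mg/L.
Conservation of mass across the mixing zone: C = (0.028·3.01 + 1.54·0.0397) / (0.028 + 1.54) = 0.1454/1.568 = 0.09274 mg/L.

0.0927 mg/L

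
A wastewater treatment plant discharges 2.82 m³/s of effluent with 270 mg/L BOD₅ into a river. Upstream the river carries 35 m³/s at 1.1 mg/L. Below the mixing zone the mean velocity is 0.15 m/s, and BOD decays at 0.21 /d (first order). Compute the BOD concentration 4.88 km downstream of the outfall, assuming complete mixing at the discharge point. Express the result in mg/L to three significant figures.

19.5 mg/L

After complete mixing, C₀ = (2.82·270 + 35·1.1) / 37.82 = 21.15 mg/L.
Travel time t = 4880 m / 0.15 m/s = 3.253e+04 s = 0.3765 d.
C = 21.15·exp(−0.21·0.3765) = 21.15·0.924 = 19.54 mg/L.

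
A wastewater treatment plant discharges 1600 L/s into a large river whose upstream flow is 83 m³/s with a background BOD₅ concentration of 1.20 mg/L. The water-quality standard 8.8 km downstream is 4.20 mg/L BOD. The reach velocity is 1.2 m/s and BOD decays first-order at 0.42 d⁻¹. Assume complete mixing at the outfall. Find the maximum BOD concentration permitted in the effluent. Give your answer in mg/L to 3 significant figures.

168 mg/L

1600 L/s = 1.6 m³/s.
Travel time to the compliance point: t = 8800/1.2 = 7333 s = 0.08488 d; decay factor exp(−0.42·0.08488) = 0.965.
So the concentration just after mixing may be at most 4.2/0.965 = 4.352 mg/L.
Mass balance: 4.352·84.6 = 1.6·Cₑ + 83·1.2.
Cₑ = (368.2 − 99.6) / 1.6 = 167.9 mg/L.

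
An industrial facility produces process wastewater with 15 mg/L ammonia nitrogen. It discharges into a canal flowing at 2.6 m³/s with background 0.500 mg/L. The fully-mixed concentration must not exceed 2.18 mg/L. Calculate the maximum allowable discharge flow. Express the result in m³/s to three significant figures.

0.341 m³/s

Mass balance at complete mixing: C_std·(Q_w + Q_r) = Q_w·C_e + Q_r·C_b.
Rearranging, Q_w = Q_r·(C_std − C_b)/(C_e − C_std) = 2.6·(2.18 − 0.5) / (15 − 2.18) = 0.3407 m³/s.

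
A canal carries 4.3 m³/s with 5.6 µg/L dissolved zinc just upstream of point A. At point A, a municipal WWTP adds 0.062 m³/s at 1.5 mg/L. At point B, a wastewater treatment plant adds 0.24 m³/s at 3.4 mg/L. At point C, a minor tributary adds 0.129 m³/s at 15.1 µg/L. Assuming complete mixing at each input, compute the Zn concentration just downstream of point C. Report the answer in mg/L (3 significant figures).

5.6 µg/L = 0.0056 mg/L.
After input A: C = (4.3·0.0056 + 0.062·1.5) / 4.362 = 0.02684 mg/L.
After input B: C = (4.362·0.02684 + 0.24·3.4) / 4.602 = 0.2028 mg/L.
15.1 µg/L = 0.0151 mg/L.
After input C: C = (4.602·0.2028 + 0.129·0.0151) / 4.731 = 0.1976 mg/L.

0.198 mg/L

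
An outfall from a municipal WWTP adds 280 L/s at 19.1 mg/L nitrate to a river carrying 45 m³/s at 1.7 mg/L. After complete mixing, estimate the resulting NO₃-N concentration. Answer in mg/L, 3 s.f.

1.81 mg/L

280 L/s = 0.28 m³/s.
By mass balance at complete mixing, C = (0.28·19.1 + 45·1.7) / (0.28 + 45) = 81.85/45.28 = 1.808 mg/L.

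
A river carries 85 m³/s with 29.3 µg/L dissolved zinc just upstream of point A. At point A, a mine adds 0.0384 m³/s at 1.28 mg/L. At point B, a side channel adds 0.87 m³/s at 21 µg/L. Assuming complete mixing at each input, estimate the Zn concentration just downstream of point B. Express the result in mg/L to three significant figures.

29.3 µg/L = 0.0293 mg/L.
After input A: C = (85·0.0293 + 0.0384·1.28) / 85.04 = 0.02986 mg/L.
21 µg/L = 0.021 mg/L.
After input B: C = (85.04·0.02986 + 0.87·0.021) / 85.91 = 0.02977 mg/L.

0.0298 mg/L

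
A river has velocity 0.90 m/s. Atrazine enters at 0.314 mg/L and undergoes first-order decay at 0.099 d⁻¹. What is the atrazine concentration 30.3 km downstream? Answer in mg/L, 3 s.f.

0.302 mg/L

Travel time t = 30.3 km / 0.90 m/s = 3.03e+04/0.90 = 3.367e+04 s = 0.3897 d.
First-order decay: C = 0.314·exp(−0.099·0.3897) = 0.314·0.9622 = 0.3021 mg/L.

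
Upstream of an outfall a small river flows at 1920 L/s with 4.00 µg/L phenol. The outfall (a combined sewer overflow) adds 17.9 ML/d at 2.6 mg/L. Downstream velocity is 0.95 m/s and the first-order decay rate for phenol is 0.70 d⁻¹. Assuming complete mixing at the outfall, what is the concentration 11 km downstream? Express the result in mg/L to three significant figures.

0.234 mg/L

17.9 ML/d = 0.2072 m³/s.
1920 L/s = 1.92 m³/s.
4.00 µg/L = 0.004 mg/L.
After complete mixing, C₀ = (0.2072·2.6 + 1.92·0.004) / 2.127 = 0.2568 mg/L.
Travel time t = 1.1e+04 m / 0.95 m/s = 1.158e+04 s = 0.134 d.
C = 0.2568·exp(−0.70·0.134) = 0.2568·0.9105 = 0.2338 mg/L.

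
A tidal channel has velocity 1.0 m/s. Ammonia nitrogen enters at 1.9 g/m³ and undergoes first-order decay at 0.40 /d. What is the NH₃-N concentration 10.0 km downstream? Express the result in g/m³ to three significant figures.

1.81 g/m³

Travel time t = 10.0 km / 1.0 m/s = 1e+04/1.0 = 1e+04 s = 0.1157 d.
First-order decay: C = 1.9·exp(−0.40·0.1157) = 1.9·0.9548 = 1.814 g/m³.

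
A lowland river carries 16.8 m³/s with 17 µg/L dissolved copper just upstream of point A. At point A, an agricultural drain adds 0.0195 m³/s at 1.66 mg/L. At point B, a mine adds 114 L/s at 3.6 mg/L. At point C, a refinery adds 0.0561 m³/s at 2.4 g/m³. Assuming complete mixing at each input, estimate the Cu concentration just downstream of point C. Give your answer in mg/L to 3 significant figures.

17 µg/L = 0.017 mg/L.
After input A: C = (16.8·0.017 + 0.0195·1.66) / 16.82 = 0.0189 mg/L.
114 L/s = 0.114 m³/s.
After input B: C = (16.82·0.0189 + 0.114·3.6) / 16.93 = 0.04301 mg/L.
After input C: C = (16.93·0.04301 + 0.0561·2.4) / 16.99 = 0.0508 mg/L.

0.0508 mg/L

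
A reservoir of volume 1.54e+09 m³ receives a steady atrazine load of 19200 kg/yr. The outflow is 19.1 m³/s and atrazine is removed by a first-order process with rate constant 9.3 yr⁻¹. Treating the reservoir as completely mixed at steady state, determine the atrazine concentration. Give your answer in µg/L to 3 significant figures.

Outflow Q = 19.1 m³/s × 3.156e+07 s/yr = 6.028e+08 m³/yr.
Steady-state CSTR mass balance: W = Q·C + k·V·C, so C = W/(Q + kV).
Q + kV = 6.028e+08 + 9.3·1.54e+09 = 1.492e+10 m³/yr.
C = 19200/1.492e+10 = 1.286e-06 kg/m³ = 0.001286 mg/L = 1.286 µg/L.

1.29 µg/L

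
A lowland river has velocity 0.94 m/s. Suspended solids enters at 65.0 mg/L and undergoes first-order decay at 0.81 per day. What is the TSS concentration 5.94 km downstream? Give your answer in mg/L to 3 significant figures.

61.3 mg/L

Travel time t = 5.94 km / 0.94 m/s = 5940/0.94 = 6319 s = 0.07314 d.
First-order decay: C = 65.0·exp(−0.81·0.07314) = 65.0·0.9425 = 61.26 mg/L.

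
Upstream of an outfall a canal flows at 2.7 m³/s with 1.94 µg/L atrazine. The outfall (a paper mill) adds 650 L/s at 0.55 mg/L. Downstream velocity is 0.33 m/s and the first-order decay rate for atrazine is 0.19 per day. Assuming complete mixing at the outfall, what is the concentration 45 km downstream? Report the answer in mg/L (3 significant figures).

650 L/s = 0.65 m³/s.
1.94 µg/L = 0.00194 mg/L.
After complete mixing, C₀ = (0.65·0.55 + 2.7·0.00194) / 3.35 = 0.1083 mg/L.
Travel time t = 4.5e+04 m / 0.33 m/s = 1.364e+05 s = 1.578 d.
C = 0.1083·exp(−0.19·1.578) = 0.1083·0.7409 = 0.08023 mg/L.

0.0802 mg/L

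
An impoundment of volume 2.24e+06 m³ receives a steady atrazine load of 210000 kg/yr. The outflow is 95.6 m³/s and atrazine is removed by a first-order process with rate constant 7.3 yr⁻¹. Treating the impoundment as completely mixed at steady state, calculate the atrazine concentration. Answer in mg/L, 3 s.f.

0.0692 mg/L

Outflow Q = 95.6 m³/s × 3.156e+07 s/yr = 3.017e+09 m³/yr.
Steady-state CSTR mass balance: W = Q·C + k·V·C, so C = W/(Q + kV).
Q + kV = 3.017e+09 + 7.3·2.24e+06 = 3.033e+09 m³/yr.
C = 210000/3.033e+09 = 6.923e-05 kg/m³ = 0.06923 mg/L.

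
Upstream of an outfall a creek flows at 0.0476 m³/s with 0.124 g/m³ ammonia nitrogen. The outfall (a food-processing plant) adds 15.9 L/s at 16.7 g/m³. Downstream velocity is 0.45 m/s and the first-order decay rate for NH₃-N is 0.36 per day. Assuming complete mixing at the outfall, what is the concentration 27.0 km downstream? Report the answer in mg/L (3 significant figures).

3.33 mg/L

15.9 L/s = 0.0159 m³/s.
After complete mixing, C₀ = (0.0159·16.7 + 0.0476·0.124) / 0.0635 = 4.275 mg/L.
Travel time t = 2.7e+04 m / 0.45 m/s = 6e+04 s = 0.6944 d.
C = 4.275·exp(−0.36·0.6944) = 4.275·0.7788 = 3.329 mg/L.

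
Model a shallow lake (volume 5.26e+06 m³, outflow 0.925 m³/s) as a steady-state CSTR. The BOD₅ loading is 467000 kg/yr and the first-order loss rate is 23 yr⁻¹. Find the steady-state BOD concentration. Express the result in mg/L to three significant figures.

3.11 mg/L

Outflow Q = 0.925 m³/s × 3.156e+07 s/yr = 2.919e+07 m³/yr.
Steady-state CSTR mass balance: W = Q·C + k·V·C, so C = W/(Q + kV).
Q + kV = 2.919e+07 + 23·5.26e+06 = 1.502e+08 m³/yr.
C = 467000/1.502e+08 = 0.00311 kg/m³ = 3.11 mg/L.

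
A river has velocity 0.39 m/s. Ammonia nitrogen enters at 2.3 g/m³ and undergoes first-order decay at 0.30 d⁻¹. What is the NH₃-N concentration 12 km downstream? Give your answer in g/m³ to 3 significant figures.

Travel time t = 12 km / 0.39 m/s = 1.2e+04/0.39 = 3.077e+04 s = 0.3561 d.
First-order decay: C = 2.3·exp(−0.30·0.3561) = 2.3·0.8987 = 2.067 g/m³.

2.07 g/m³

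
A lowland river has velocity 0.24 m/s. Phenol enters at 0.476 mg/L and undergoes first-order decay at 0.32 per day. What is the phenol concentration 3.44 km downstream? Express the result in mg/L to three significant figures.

0.451 mg/L

Travel time t = 3.44 km / 0.24 m/s = 3440/0.24 = 1.433e+04 s = 0.1659 d.
First-order decay: C = 0.476·exp(−0.32·0.1659) = 0.476·0.9483 = 0.4514 mg/L.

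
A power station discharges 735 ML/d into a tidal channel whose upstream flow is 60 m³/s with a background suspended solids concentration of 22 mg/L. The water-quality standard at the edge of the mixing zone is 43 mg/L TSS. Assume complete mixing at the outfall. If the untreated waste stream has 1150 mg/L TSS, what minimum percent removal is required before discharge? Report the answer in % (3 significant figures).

735 ML/d = 8.507 m³/s.
Mass balance: 43·68.51 = 8.507·Cₑ + 60·22.
Cₑ = (2946 − 1320) / 8.507 = 191.1 mg/L.
Required removal = 1 − 191.1/1150 = 83.38 %.

83.4 %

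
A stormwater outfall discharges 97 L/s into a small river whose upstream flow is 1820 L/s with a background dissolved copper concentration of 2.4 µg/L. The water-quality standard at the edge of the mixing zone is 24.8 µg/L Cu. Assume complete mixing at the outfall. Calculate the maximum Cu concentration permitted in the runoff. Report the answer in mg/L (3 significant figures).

97 L/s = 0.097 m³/s.
1820 L/s = 1.82 m³/s.
2.4 µg/L = 0.0024 mg/L.
24.8 µg/L = 0.0248 mg/L.
Mass balance: 0.0248·1.917 = 0.097·Cₑ + 1.82·0.0024.
Cₑ = (0.04754 − 0.004368) / 0.097 = 0.4451 mg/L.

0.445 mg/L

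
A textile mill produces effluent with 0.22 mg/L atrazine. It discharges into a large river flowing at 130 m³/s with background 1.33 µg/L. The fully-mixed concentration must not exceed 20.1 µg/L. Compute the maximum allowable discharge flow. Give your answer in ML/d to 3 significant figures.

1.33 µg/L = 0.00133 mg/L.
20.1 µg/L = 0.0201 mg/L.
Mass balance at complete mixing: C_std·(Q_w + Q_r) = Q_w·C_e + Q_r·C_b.
Rearranging, Q_w = Q_r·(C_std − C_b)/(C_e − C_std) = 130·(0.0201 − 0.00133) / (0.22 − 0.0201) = 12.21 m³/s.
= 1055 ML/d.

1050 ML/d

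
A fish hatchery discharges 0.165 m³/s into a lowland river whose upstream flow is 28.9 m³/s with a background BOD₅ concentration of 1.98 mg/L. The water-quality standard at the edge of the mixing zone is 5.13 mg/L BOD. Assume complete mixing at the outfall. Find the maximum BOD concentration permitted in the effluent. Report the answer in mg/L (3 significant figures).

557 mg/L

Mass balance: 5.13·29.06 = 0.165·Cₑ + 28.9·1.98.
Cₑ = (149.1 − 57.22) / 0.165 = 556.9 mg/L.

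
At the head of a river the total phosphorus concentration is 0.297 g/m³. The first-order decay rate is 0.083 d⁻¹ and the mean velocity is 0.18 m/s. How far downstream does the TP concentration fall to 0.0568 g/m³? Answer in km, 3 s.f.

310 km

From C = C₀·e^(−kt), t = ln(C₀/C)/k = ln(0.297/0.0568)/0.083 = 1.654/0.083 = 19.93 d.
Distance = v·t = 0.18 m/s × 1.722e+06 s = 3.1e+05 m = 310 km.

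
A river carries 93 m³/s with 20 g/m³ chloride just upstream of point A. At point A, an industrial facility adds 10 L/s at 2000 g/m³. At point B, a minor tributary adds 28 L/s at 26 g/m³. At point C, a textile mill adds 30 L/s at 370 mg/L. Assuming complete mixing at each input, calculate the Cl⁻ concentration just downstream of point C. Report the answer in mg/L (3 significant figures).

20.3 mg/L

10 L/s = 0.01 m³/s.
After input A: C = (93·20 + 0.01·2000) / 93.01 = 20.21 mg/L.
28 L/s = 0.028 m³/s.
After input B: C = (93.01·20.21 + 0.028·26) / 93.04 = 20.21 mg/L.
30 L/s = 0.03 m³/s.
After input C: C = (93.04·20.21 + 0.03·370) / 93.07 = 20.33 mg/L.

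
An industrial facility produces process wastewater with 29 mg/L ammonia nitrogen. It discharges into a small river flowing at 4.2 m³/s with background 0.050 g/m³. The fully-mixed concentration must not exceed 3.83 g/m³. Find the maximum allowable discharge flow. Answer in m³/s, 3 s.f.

Mass balance at complete mixing: C_std·(Q_w + Q_r) = Q_w·C_e + Q_r·C_b.
Rearranging, Q_w = Q_r·(C_std − C_b)/(C_e − C_std) = 4.2·(3.83 − 0.05) / (29 − 3.83) = 0.6308 m³/s.

0.631 m³/s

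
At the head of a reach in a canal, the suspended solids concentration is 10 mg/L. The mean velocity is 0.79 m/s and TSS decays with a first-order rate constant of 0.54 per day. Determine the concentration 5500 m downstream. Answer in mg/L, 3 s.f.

Travel time t = 5500 m / 0.79 m/s = 5500/0.79 = 6962 s = 0.08058 d.
First-order decay: C = 10·exp(−0.54·0.08058) = 10·0.9574 = 9.574 mg/L.

9.57 mg/L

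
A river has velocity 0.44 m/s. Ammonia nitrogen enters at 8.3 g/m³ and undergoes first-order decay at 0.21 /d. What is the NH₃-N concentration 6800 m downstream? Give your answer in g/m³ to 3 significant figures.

7.99 g/m³

Travel time t = 6800 m / 0.44 m/s = 6800/0.44 = 1.545e+04 s = 0.1789 d.
First-order decay: C = 8.3·exp(−0.21·0.1789) = 8.3·0.9631 = 7.994 g/m³.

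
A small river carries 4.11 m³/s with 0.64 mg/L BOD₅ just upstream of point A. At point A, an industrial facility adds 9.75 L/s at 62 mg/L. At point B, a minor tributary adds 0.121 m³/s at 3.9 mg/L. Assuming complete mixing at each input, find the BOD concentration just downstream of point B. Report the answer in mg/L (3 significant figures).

0.874 mg/L

9.75 L/s = 0.00975 m³/s.
After input A: C = (4.11·0.64 + 0.00975·62) / 4.12 = 0.7852 mg/L.
After input B: C = (4.12·0.7852 + 0.121·3.9) / 4.241 = 0.8741 mg/L.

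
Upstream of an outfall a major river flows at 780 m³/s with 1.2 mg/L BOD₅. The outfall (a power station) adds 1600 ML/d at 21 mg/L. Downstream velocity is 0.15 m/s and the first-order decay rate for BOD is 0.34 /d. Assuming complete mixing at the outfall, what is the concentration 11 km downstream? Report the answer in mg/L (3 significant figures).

1.24 mg/L

1600 ML/d = 18.52 m³/s.
After complete mixing, C₀ = (18.52·21 + 780·1.2) / 798.5 = 1.659 mg/L.
Travel time t = 1.1e+04 m / 0.15 m/s = 7.333e+04 s = 0.8488 d.
C = 1.659·exp(−0.34·0.8488) = 1.659·0.7493 = 1.243 mg/L.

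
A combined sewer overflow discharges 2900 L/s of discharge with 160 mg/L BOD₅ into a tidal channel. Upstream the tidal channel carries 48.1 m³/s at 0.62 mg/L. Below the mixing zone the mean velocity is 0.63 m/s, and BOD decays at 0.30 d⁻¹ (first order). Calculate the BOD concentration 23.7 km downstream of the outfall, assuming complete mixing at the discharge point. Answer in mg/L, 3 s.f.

2900 L/s = 2.9 m³/s.
After complete mixing, C₀ = (2.9·160 + 48.1·0.62) / 51 = 9.683 mg/L.
Travel time t = 2.37e+04 m / 0.63 m/s = 3.762e+04 s = 0.4354 d.
C = 9.683·exp(−0.30·0.4354) = 9.683·0.8775 = 8.497 mg/L.

8.50 mg/L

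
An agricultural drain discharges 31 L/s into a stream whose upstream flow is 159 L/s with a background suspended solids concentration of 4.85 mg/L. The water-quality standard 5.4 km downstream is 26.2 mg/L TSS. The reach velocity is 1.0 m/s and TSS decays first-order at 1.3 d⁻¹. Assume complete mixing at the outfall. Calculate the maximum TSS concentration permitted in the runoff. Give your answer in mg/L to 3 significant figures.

149 mg/L

31 L/s = 0.031 m³/s.
159 L/s = 0.159 m³/s.
Travel time to the compliance point: t = 5400/1.0 = 5400 s = 0.0625 d; decay factor exp(−1.3·0.0625) = 0.922.
So the concentration just after mixing may be at most 26.2/0.922 = 28.42 mg/L.
Mass balance: 28.42·0.19 = 0.031·Cₑ + 0.159·4.85.
Cₑ = (5.399 − 0.7712) / 0.031 = 149.3 mg/L.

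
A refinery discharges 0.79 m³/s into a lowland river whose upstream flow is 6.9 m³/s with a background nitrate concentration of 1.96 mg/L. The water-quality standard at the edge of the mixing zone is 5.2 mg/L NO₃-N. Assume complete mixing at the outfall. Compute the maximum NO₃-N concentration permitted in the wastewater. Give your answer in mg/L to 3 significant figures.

33.5 mg/L

Mass balance: 5.2·7.69 = 0.79·Cₑ + 6.9·1.96.
Cₑ = (39.99 − 13.52) / 0.79 = 33.5 mg/L.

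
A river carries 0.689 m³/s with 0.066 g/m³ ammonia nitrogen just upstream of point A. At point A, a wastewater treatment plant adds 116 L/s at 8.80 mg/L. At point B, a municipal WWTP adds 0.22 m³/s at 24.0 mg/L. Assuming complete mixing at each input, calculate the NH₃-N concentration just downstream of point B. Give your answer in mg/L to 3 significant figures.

116 L/s = 0.116 m³/s.
After input A: C = (0.689·0.066 + 0.116·8.8) / 0.805 = 1.325 mg/L.
After input B: C = (0.805·1.325 + 0.22·24) / 1.025 = 6.191 mg/L.

6.19 mg/L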